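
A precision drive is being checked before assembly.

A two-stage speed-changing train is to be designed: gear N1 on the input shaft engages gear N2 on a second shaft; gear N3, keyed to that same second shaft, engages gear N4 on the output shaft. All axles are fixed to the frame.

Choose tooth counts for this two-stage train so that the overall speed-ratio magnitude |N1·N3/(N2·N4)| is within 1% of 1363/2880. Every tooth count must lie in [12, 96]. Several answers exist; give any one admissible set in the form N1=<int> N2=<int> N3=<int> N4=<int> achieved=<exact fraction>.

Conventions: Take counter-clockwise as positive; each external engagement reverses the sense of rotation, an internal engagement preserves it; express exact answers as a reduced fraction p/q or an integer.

topology: fixed-axis compound train — 2 stages, target 1363/2880
target = 1363/2880 in lowest terms: an exact hit needs N1·N3 = k·1363 and N2·N4 = k·2880 for one integer k, every count in [12, 96]; additionally prefer no 1:1 stage (N1 ≠ N2, N3 ≠ N4)
k = 1: N1·N3 = 1363 = 29·47, N2·N4 = 2880 = 30·96
achieved = 29·47/(30·96) = 1363/2880; |achieved − target| = 0 ≤ 1363/288000 ✓

N1=29 N2=30 N3=47 N4=96 achieved=1363/2880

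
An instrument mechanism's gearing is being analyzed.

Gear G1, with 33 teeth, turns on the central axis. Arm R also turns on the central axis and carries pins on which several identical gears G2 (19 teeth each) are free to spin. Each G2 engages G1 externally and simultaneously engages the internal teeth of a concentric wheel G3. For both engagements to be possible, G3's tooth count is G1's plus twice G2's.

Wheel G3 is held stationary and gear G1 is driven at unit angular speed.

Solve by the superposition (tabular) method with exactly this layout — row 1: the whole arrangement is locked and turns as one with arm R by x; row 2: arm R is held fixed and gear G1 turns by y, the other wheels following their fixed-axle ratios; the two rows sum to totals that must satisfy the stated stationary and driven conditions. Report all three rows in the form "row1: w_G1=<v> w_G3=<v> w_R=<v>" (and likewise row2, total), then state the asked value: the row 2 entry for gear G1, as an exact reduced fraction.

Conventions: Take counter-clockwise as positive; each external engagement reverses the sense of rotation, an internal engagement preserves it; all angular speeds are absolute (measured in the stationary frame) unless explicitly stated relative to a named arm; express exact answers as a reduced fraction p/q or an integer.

row1: w_G1=33/104 w_G3=33/104 w_R=33/104
row2: w_G1=71/104 w_G3=-33/104 w_R=0
total: w_G1=1 w_G3=0 w_R=33/104
asked value: 71/104

topology: planetary set — G1 33T / G2 19T / G3 71T, arm = carrier (Willis)
row 1: whole set turns with the arm by x
row 2 — arm fixed, fixed-axis ratios: sun y, ring −(33/71)·y, arm 0
boundary: total ω_ring = x − (33/71)·y = 0 and total ω_sun = x + y = 1  ⇒  y = 71/104, x = 33/104
row 2 ring = −(33/71)·71/104 = -33/104
totals (row 1 + row 2): sun 33/104 + 71/104 = 1, ring 33/104 + (-33/104) = 0, arm 33/104 + 0 = 33/104
asked cell (row2, sun) = 71/104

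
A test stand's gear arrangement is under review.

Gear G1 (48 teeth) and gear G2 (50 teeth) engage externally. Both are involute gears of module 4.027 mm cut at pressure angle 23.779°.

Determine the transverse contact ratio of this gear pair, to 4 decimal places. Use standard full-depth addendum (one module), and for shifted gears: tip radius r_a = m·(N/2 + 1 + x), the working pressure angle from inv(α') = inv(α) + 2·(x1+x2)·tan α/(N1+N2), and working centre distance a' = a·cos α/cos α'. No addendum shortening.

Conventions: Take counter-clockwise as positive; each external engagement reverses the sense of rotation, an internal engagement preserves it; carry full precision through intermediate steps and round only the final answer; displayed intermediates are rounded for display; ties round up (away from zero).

single-mesh involute tooth geometry (48T engaging 50T at module 4.027)
base radii: r_b1 = 88.443311, r_b2 = 92.128449
tip radii: r_a1 = 100.675000, r_a2 = 104.702000
no profile shift: α' = α, a' = a
action lengths: √(r_a1²−r_b1²) = 48.096116, √(r_a2²−r_b2²) = 49.747942
base pitch p_b = π·m·cos α = 11.577202
CR = (48.096116 + 49.747942 − 197.323000·sin 23.77900°)/11.577202 = 1.579092
contact ratio ≈ 1.5791

1.5791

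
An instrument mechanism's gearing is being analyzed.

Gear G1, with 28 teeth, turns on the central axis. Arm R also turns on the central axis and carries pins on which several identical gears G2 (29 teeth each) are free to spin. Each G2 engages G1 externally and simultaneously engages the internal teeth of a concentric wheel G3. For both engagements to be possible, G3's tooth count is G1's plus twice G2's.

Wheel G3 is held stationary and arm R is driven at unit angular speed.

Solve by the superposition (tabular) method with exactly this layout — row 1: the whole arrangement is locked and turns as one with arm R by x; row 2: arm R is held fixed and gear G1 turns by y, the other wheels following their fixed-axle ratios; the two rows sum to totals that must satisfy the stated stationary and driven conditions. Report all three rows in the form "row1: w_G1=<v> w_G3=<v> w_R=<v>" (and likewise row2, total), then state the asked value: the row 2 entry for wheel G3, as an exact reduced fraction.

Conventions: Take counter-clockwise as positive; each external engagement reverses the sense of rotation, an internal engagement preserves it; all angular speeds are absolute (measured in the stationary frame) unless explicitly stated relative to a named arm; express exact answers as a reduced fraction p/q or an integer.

row1: w_G1=1 w_G3=1 w_R=1
row2: w_G1=43/14 w_G3=-1 w_R=0
total: w_G1=57/14 w_G3=0 w_R=1
asked value: -1

class = planetary set [G3 = 28+2·29 = 86; Willis about the carrier]
row 1 — lock + rotate with arm: ω_sun = ω_ring = ω_arm = x
row 2 — arm fixed, fixed-axis ratios: sun y, ring −(28/86)·y, arm 0
boundary: total ω_ring = x − (28/86)·y = 0 and total ω_arm = x = 1  ⇒  y = 43/14, x = 1
row 2 ring = −(28/86)·43/14 = -1
totals (row 1 + row 2): sun 1 + 43/14 = 57/14, ring 1 + (-1) = 0, arm 1 + 0 = 1
asked cell (row2, ring) = -1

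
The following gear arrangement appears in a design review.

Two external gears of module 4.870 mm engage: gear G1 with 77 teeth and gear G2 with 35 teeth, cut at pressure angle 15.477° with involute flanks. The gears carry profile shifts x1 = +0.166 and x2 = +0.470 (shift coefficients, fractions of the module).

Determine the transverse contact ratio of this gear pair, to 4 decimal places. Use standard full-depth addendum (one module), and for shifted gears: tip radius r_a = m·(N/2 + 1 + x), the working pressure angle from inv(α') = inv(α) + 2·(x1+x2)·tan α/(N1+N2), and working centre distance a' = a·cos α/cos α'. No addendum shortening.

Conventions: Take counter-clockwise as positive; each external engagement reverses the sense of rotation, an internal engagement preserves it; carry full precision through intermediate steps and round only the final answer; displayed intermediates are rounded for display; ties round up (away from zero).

1.8711

recognized (one external pair, fixed centres): single-mesh tooth geometry, m = 4.870, N1 = 77, N2 = 35
base radii: r_b1 = 180.695991, r_b2 = 82.134541
tip radii: r_a1 = 193.173420, r_a2 = 92.383900
inv(α') = inv(15.477°) + 2·(+0.166+0.470)·tan α/(77+35) = 0.00991239  ⇒  α' = 17.52660°
a' = a·cos α / cos α' = 272.7200·cos 15.477°/cos 17.52660° = 275.625837
action lengths: √(r_a1²−r_b1²) = 68.300286, √(r_a2²−r_b2²) = 42.293050
base pitch p_b = π·m·cos α = 14.744758
CR = (68.300286 + 42.293050 − 275.625837·sin 17.52660°)/14.744758 = 1.871108
contact ratio ≈ 1.8711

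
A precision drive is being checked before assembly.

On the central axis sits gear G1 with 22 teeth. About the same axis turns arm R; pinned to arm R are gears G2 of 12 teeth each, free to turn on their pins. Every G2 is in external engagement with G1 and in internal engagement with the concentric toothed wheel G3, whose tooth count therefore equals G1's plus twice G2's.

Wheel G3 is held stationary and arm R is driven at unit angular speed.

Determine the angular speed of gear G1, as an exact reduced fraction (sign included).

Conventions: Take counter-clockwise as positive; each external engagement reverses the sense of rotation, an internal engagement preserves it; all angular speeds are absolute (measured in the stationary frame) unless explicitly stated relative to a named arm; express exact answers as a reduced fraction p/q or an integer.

class = planetary set [G3 = 22+2·12 = 46; Willis about the carrier]
ring teeth: 22 + 2·12 = 46
22(ω_sun−ω_arm) = −46(ω_ring−ω_arm),  ω_ring = 0, ω_arm = 1
ω_sun = 1 − (46/22)(0−1) = 34/11
exact speed ratio = 34/11

34/11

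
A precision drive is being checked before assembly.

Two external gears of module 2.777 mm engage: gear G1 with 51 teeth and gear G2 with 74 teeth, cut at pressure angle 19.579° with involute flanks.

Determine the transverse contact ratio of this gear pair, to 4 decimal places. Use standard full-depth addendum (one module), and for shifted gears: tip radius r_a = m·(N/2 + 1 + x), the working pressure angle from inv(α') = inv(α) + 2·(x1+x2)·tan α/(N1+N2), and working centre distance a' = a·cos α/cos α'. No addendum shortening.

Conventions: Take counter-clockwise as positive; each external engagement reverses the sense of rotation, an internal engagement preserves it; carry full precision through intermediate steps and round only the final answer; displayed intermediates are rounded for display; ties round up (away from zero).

topology: single-mesh involute geometry — m = 2.777, 51T/74T pair
base radii: r_b1 = 66.719087, r_b2 = 96.808088
tip radii: r_a1 = 73.590500, r_a2 = 105.526000
no profile shift: α' = α, a' = a
action lengths: √(r_a1²−r_b1²) = 31.050363, √(r_a2²−r_b2²) = 41.999177
base pitch p_b = π·m·cos α = 8.219772
CR = (31.050363 + 41.999177 − 173.562500·sin 19.57900°)/8.219772 = 1.811201
contact ratio ≈ 1.8112

1.8112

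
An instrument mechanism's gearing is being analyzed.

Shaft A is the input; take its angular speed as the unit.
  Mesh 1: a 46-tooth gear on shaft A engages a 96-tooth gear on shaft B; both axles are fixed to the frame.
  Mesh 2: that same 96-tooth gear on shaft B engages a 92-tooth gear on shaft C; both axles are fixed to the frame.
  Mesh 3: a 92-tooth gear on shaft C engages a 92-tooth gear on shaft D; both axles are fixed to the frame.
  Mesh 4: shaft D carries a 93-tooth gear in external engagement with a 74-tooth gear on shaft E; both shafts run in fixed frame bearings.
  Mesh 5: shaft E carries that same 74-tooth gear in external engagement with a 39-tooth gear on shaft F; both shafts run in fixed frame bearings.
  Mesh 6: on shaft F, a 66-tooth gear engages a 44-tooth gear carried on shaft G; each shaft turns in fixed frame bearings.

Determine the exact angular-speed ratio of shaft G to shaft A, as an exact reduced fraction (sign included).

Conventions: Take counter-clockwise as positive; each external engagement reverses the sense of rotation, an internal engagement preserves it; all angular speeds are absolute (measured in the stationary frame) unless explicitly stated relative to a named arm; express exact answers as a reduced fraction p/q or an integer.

93/52

class = fixed-axis compound train [6 meshes; 6 ratios multiply, 6 sense flips]
mesh 1 [46T→96T]: running ratio 23/48, sense −
mesh 2 [96T→92T]: running ratio 1/2, sense +
mesh 3 [92T→92T]: running ratio 1/2, sense −
mesh 4 [93T→74T]: running ratio 93/148, sense +
mesh 5 [74T→39T]: running ratio 31/26, sense −
mesh 6 [66T→44T]: running ratio 93/52, sense +
ω_out/ω_in = 93/52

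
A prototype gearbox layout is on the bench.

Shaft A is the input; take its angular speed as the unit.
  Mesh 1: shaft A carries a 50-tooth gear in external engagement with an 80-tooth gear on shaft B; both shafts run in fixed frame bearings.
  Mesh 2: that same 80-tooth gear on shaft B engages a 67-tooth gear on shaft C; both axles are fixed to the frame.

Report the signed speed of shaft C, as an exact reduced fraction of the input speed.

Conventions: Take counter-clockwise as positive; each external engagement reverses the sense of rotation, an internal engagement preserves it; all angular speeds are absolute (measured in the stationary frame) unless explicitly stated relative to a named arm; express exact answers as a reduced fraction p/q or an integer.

2-mesh fixed-axis compound train (all bearings frame-fixed)
mesh 1 [50T→80T]: |ω|/ω_in = 1×50/80 = 5/8, sense flips to −
mesh 2 [80T→67T]: |ω|/ω_in = (5/8)×80/67 = 50/67, sense flips to +
signed output speed (× input speed) = 50/67

50/67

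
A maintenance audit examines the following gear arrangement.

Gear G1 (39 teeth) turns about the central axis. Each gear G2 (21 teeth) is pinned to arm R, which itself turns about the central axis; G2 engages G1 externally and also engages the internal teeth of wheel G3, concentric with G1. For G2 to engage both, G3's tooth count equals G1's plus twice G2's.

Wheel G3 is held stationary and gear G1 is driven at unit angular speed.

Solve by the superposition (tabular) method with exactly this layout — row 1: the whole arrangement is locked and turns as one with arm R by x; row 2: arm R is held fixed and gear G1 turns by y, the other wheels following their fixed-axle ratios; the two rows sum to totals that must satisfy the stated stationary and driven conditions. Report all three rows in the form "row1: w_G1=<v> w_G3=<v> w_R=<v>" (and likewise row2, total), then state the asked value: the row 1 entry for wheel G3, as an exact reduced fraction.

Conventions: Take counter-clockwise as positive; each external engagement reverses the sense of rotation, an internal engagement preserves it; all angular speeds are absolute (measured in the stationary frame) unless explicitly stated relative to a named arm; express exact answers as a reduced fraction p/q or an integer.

row1: w_G1=13/40 w_G3=13/40 w_R=13/40
row2: w_G1=27/40 w_G3=-13/40 w_R=0
total: w_G1=1 w_G3=0 w_R=13/40
asked value: 13/40

topology: planetary set — G1 39T / G2 21T / G3 81T, arm = carrier (Willis)
row 1: whole set turns with the arm by x
row 2: sun turns y, ring = −(39/81)·y, arm 0
boundary: total ω_ring = x − (39/81)·y = 0 and total ω_sun = x + y = 1  ⇒  y = 27/40, x = 13/40
row 2 ring = −(39/81)·27/40 = -13/40
totals (row 1 + row 2): sun 13/40 + 27/40 = 1, ring 13/40 + (-13/40) = 0, arm 13/40 + 0 = 13/40
asked cell (row1, ring) = 13/40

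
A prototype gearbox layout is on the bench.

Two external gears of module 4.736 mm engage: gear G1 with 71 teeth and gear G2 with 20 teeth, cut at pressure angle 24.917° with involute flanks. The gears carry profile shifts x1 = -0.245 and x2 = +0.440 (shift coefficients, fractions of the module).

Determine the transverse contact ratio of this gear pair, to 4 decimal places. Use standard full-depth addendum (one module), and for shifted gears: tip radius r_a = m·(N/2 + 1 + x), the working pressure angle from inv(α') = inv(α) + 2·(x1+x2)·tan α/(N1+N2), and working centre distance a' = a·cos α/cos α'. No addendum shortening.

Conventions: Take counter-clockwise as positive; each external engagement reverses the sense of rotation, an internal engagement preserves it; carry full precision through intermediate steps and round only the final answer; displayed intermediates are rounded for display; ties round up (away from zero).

topology: single-mesh involute geometry — m = 4.736, 71T/20T pair
base radii: r_b1 = 152.478486, r_b2 = 42.951686
tip radii: r_a1 = 171.703680, r_a2 = 54.179840
inv(α') = inv(24.917°) + 2·(-0.245+0.440)·tan α/(71+20) = 0.03165245  ⇒  α' = 25.43328°
a' = a·cos α / cos α' = 215.4880·cos 24.917°/cos 25.43328° = 216.402621
action lengths: √(r_a1²−r_b1²) = 78.945962, √(r_a2²−r_b2²) = 33.024350
base pitch p_b = π·m·cos α = 13.493670
CR = (78.945962 + 33.024350 − 216.402621·sin 25.43328°)/13.493670 = 1.410594
contact ratio ≈ 1.4106

1.4106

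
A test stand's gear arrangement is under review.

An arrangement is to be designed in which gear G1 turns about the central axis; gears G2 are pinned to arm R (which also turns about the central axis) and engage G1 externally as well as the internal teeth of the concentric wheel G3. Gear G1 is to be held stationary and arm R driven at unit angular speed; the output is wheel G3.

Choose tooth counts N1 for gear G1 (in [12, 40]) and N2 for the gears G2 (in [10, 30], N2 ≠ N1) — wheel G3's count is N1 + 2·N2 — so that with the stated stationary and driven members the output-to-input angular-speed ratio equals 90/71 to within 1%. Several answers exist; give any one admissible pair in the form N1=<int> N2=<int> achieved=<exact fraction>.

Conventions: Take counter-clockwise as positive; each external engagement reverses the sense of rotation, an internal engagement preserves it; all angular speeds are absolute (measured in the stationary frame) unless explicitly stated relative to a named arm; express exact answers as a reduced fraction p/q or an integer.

class = planetary set [ratio 90/71 wanted; Willis about the carrier]
Willis with ω_sun = 0: ω_ring/ω_arm = (N1+N3)/N3; set equal to 90/71  ⇒  N3/N1 = 1/(90/71 − 1) = 71/19
N3 = N1 + 2·N2  ⇒  N2/N1 = (N3/N1 − 1)/2 = (71/19 − 1)/2 = 26/19
smallest multiple with N1 ≥ 12 and N2 ≥ 10: k = 1  ⇒  N1 = 1·19 = 19, N2 = 1·26 = 26 (N1 ≤ 40, N2 ≤ 30, N2 ≠ N1 ✓), N3 = 19 + 2·26 = 71
check: (N1+N3)/N3 with N1 = 19, N3 = 71 gives 90/71; |achieved − target| = 0 ≤ 9/710 ✓

N1=19 N2=26 achieved=90/71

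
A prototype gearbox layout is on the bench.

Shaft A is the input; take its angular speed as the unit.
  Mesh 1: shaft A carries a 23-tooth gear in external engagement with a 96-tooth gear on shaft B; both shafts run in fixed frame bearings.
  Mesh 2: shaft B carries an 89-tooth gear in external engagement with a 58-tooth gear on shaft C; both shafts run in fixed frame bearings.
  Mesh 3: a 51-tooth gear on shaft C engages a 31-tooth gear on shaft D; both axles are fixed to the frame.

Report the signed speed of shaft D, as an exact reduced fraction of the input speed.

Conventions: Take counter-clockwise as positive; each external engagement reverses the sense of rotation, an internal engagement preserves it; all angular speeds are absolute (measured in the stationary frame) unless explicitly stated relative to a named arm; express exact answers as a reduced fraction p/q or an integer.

3-mesh fixed-axis compound train (all bearings frame-fixed)
mesh 1 [23T→96T]: |ω|/ω_in = 1×23/96 = 23/96, sense flips to −
mesh 2 [89T→58T]: |ω|/ω_in = (23/96)×89/58 = 2047/5568, sense flips to +
mesh 3 [51T→31T]: |ω|/ω_in = (2047/5568)×51/31 = 34799/57536, sense flips to −
signed output speed (× input speed) = -34799/57536

-34799/57536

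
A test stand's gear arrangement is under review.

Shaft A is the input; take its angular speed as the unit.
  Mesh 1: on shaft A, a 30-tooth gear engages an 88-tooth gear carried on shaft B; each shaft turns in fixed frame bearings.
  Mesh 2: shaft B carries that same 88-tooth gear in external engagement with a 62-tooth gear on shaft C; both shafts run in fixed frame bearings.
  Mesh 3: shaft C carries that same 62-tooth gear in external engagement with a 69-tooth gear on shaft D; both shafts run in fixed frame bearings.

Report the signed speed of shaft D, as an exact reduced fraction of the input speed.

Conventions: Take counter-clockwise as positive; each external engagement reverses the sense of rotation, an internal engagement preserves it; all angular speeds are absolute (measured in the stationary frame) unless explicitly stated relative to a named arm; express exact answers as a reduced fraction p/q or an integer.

3-mesh fixed-axis compound train (all bearings frame-fixed)
mesh 1 [30T→88T]: |ω|/ω_in = 1×30/88 = 15/44, sense flips to −
mesh 2 [88T→62T]: |ω|/ω_in = (15/44)×88/62 = 15/31, sense flips to +
mesh 3 [62T→69T]: |ω|/ω_in = (15/31)×62/69 = 10/23, sense flips to −
signed output speed (× input speed) = -10/23

-10/23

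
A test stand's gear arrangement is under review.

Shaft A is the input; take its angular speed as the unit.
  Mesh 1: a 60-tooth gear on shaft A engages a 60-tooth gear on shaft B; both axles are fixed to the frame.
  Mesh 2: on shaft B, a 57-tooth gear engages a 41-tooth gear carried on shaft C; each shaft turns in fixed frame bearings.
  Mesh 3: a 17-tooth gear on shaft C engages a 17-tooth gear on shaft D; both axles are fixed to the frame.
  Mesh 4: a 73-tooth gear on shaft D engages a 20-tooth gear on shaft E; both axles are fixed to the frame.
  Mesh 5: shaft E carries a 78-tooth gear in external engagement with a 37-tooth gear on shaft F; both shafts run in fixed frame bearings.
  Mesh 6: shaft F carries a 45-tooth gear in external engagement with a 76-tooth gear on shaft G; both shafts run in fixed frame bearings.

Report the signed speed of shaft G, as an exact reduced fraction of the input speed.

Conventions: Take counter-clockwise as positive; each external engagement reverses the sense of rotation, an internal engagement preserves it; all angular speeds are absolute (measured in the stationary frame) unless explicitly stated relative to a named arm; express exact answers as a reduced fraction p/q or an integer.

76869/12136

6-mesh fixed-axis compound train (all bearings frame-fixed)
mesh 1 [60T→60T]: |ω|/ω_in = 1×60/60 = 1, sense flips to −
mesh 2 [57T→41T]: |ω|/ω_in = 1×57/41 = 57/41, sense flips to +
mesh 3 [17T→17T]: |ω|/ω_in = (57/41)×17/17 = 57/41, sense flips to −
mesh 4 [73T→20T]: |ω|/ω_in = (57/41)×73/20 = 4161/820, sense flips to +
mesh 5 [78T→37T]: |ω|/ω_in = (4161/820)×78/37 = 162279/15170, sense flips to −
mesh 6 [45T→76T]: |ω|/ω_in = (162279/15170)×45/76 = 76869/12136, sense flips to +
signed output speed (× input speed) = 76869/12136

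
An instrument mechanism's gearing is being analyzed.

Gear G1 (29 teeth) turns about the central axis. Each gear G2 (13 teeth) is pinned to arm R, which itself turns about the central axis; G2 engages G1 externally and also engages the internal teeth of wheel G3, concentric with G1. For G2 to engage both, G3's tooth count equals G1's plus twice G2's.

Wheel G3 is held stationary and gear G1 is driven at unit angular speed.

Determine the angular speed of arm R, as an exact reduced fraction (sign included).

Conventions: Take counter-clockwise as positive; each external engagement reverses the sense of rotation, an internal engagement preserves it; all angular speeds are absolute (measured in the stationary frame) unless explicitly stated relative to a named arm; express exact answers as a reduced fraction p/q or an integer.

29/84

class = planetary set [G3 = 29+2·13 = 55; Willis about the carrier]
ring teeth: 29 + 2·13 = 55
29(ω_sun−ω_arm) = −55(ω_ring−ω_arm),  ω_ring = 0, ω_sun = 1
29(1−ω_arm) = −55(0−ω_arm)  ⇒  84·ω_arm = 29  ⇒  ω_arm = 29/84
exact speed ratio = 29/84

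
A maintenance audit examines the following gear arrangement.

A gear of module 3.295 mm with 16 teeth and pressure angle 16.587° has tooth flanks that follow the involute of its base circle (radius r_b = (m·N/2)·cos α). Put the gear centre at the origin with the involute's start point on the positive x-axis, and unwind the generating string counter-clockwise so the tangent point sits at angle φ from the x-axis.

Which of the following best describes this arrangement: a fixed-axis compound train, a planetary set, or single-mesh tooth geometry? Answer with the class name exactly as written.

single-mesh involute tooth geometry (16T wheel at module 3.295)
classification: single-mesh tooth geometry

single-mesh tooth geometry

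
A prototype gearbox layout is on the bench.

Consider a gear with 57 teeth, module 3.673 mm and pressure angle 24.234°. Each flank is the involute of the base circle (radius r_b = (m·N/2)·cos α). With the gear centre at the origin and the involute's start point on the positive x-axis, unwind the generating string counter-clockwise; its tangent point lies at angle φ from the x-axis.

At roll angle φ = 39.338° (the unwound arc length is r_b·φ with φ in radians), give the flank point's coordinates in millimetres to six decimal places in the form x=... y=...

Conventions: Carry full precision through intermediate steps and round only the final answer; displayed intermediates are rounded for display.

x=115.371338 y=9.820591

class = single-mesh tooth geometry [base-circle involute, m = 3.673, 57T]
pitch radius r_p = m·N/2 = 3.673·57/2 = 104.680500
base radius r_b = r_p·cos α = 104.680500·cos 24.234° = 95.455709
roll angle φ = 39.338° = 0.68657762 rad
x = r_b·(cos φ + φ·sin φ) = 115.371338
y = r_b·(sin φ − φ·cos φ) = 9.820591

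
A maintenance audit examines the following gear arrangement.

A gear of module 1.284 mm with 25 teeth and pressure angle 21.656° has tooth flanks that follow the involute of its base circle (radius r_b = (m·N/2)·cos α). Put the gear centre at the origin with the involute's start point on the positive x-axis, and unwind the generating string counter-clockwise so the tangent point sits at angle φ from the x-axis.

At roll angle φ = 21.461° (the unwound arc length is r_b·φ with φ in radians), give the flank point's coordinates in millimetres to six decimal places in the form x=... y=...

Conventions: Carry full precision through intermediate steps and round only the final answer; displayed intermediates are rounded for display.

x=15.927142 y=0.257656

class = single-mesh tooth geometry [base-circle involute, m = 1.284, 25T]
pitch radius r_p = m·N/2 = 1.284·25/2 = 16.050000
base radius r_b = r_p·cos α = 16.050000·cos 21.656° = 14.917131
roll angle φ = 21.461° = 0.37456511 rad
x = r_b·(cos φ + φ·sin φ) = 15.927142
y = r_b·(sin φ − φ·cos φ) = 0.257656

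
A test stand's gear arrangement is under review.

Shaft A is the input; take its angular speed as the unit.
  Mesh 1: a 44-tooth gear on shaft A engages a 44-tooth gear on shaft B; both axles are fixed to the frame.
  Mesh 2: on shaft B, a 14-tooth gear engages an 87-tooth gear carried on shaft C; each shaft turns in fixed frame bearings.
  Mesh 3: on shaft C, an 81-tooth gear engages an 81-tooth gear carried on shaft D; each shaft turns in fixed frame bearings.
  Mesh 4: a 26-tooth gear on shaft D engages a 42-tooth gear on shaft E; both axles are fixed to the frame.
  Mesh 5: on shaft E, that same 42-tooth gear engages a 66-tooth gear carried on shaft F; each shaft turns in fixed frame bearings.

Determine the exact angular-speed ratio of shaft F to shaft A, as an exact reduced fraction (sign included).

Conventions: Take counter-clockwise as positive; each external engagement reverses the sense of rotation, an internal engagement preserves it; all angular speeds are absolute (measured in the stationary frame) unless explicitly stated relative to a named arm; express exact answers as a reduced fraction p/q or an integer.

-182/2871

class = fixed-axis compound train [5 meshes; 5 ratios multiply, 5 sense flips]
mesh 1 [44T→44T]: running ratio 1, sense −
mesh 2 [14T→87T]: running ratio 14/87, sense +
mesh 3 [81T→81T]: running ratio 14/87, sense −
mesh 4 [26T→42T]: running ratio 26/261, sense +
mesh 5 [42T→66T]: running ratio 182/2871, sense −
ω_out/ω_in = -182/2871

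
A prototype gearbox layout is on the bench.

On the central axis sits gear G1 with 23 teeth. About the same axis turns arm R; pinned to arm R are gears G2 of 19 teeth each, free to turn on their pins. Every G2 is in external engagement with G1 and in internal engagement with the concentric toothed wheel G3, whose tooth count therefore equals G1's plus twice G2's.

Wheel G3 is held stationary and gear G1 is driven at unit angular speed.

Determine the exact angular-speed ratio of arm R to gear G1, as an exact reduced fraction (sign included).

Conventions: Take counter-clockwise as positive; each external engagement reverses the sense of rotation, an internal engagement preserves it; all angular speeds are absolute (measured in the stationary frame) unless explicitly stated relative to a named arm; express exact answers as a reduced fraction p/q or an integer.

23/84

recognized (axles ride arm R): planetary set, 23/19/61 teeth
ring teeth: 23 + 2·19 = 61
23(ω_sun−ω_arm) = −61(ω_ring−ω_arm),  ω_ring = 0, ω_sun = 1
23(1−ω_arm) = −61(0−ω_arm)  ⇒  84·ω_arm = 23  ⇒  ω_arm = 23/84
ω_out/ω_in = 23/84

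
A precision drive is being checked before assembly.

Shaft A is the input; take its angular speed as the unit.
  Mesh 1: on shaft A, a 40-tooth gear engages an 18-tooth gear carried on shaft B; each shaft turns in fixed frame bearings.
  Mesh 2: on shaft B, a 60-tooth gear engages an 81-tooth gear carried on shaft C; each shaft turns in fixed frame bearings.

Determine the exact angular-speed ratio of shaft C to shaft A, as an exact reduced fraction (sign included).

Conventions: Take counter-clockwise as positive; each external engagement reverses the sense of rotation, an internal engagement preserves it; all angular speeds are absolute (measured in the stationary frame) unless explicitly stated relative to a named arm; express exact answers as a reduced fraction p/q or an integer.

class = fixed-axis compound train [2 meshes; 2 ratios multiply, 2 sense flips]
mesh 1 [40T→18T]: running ratio 20/9, sense −
mesh 2 [60T→81T]: running ratio 400/243, sense +
ω_out/ω_in = 400/243

400/243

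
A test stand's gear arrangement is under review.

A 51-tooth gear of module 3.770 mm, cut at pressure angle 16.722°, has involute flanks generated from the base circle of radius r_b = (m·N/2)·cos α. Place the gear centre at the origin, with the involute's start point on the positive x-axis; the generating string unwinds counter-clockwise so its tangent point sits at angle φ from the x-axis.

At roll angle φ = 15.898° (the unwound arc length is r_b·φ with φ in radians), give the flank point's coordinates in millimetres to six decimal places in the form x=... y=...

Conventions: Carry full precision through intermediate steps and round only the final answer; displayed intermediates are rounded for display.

class = single-mesh tooth geometry [base-circle involute, m = 3.770, 51T]
pitch radius r_p = m·N/2 = 3.770·51/2 = 96.135000
base radius r_b = r_p·cos α = 96.135000·cos 16.722° = 92.069651
roll angle φ = 15.898° = 0.27747244 rad
x = r_b·(cos φ + φ·sin φ) = 95.545989
y = r_b·(sin φ − φ·cos φ) = 0.650590

x=95.545989 y=0.650590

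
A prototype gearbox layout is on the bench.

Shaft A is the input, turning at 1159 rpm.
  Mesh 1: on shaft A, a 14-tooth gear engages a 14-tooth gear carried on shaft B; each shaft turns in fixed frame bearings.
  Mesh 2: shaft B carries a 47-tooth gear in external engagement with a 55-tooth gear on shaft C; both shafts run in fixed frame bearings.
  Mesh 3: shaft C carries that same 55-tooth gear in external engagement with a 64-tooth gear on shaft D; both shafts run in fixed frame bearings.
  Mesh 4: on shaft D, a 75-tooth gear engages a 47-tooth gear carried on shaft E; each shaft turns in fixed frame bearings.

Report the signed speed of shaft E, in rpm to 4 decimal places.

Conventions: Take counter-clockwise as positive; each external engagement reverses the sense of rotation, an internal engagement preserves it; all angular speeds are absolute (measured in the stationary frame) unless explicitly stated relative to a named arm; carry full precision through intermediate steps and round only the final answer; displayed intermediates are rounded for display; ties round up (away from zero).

recognized (5 fixed axles, 4 meshes): fixed-axis compound train
mesh 1 [14T→14T]: ω = 1159.0000×14/14 = 1159.0000 rpm, sense flips to −
mesh 2 [47T→55T]: ω = 1159.0000×47/55 = 990.4182 rpm, sense flips to +
mesh 3 [55T→64T]: ω = 990.4182×55/64 = 851.1406 rpm, sense flips to −
mesh 4 [75T→47T]: ω = 851.1406×75/47 = 1358.2031 rpm, sense flips to +
signed output speed = +1358.2031 rpm

+1358.2031 rpm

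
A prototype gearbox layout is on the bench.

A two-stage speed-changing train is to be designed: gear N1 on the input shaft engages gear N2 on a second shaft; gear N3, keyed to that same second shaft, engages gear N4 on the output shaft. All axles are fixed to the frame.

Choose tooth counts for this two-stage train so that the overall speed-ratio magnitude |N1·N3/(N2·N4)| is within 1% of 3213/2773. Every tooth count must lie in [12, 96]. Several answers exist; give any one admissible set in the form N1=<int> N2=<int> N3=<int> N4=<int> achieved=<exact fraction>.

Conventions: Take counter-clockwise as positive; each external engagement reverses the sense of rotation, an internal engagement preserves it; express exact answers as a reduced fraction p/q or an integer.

design class (target 3213/2773): fixed-axis compound train
target = 3213/2773 in lowest terms: an exact hit needs N1·N3 = k·3213 and N2·N4 = k·2773 for one integer k, every count in [12, 96]; additionally prefer no 1:1 stage (N1 ≠ N2, N3 ≠ N4)
k = 1: N1·N3 = 3213 = 51·63, N2·N4 = 2773 = 47·59
achieved = 51·63/(47·59) = 3213/2773; |achieved − target| = 0 ≤ 3213/277300 ✓

N1=51 N2=47 N3=63 N4=59 achieved=3213/2773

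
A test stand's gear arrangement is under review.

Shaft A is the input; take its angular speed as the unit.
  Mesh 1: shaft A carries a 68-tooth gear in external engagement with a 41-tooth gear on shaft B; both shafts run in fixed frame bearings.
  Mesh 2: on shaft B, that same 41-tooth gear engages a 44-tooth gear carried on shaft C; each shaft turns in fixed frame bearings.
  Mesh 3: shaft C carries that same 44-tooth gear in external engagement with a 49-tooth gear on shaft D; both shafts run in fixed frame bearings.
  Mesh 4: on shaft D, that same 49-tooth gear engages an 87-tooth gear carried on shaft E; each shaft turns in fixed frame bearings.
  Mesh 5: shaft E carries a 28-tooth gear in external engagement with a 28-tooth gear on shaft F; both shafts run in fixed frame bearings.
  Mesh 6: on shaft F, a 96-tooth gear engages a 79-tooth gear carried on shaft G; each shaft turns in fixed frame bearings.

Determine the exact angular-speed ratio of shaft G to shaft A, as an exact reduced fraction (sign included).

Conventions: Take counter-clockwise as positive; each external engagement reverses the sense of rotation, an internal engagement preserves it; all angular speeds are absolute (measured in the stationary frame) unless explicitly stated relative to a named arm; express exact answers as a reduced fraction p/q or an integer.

2176/2291

class = fixed-axis compound train [6 meshes; 6 ratios multiply, 6 sense flips]
mesh 1 [68T→41T]: running ratio 68/41, sense −
mesh 2 [41T→44T]: running ratio 17/11, sense +
mesh 3 [44T→49T]: running ratio 68/49, sense −
mesh 4 [49T→87T]: running ratio 68/87, sense +
mesh 5 [28T→28T]: running ratio 68/87, sense −
mesh 6 [96T→79T]: running ratio 2176/2291, sense +
ω_out/ω_in = 2176/2291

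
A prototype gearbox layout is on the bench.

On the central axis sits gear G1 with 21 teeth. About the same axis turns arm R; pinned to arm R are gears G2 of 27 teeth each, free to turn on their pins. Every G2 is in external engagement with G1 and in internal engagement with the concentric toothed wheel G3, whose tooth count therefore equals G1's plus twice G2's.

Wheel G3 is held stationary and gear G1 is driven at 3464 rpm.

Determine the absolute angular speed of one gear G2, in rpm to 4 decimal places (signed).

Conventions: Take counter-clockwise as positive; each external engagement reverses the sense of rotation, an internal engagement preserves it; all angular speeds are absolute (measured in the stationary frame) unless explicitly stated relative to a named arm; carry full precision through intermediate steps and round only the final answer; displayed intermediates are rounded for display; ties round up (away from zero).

-1347.1111 rpm

topology: planetary set — G1 21T / G2 27T / G3 75T, arm = carrier (Willis)
normalise by the input: solve with ω_sun = 1, then scale by 3464 rpm
ring teeth: 21 + 2·27 = 75
21(ω_sun−ω_arm) = −75(ω_ring−ω_arm),  ω_ring = 0, ω_sun = 1
21(1−ω_arm) = −75(0−ω_arm)  ⇒  96·ω_arm = 21  ⇒  ω_arm = 7/32
sun–planet mesh: 21·(1−7/32) = −27·(ω_p−ω_arm)  ⇒  ω_p−ω_arm = -175/288
ω_p = 7/32 − 175/288 = -7/18
scale: ω_p = -7/18 × 3464 rpm = -1347.1111 rpm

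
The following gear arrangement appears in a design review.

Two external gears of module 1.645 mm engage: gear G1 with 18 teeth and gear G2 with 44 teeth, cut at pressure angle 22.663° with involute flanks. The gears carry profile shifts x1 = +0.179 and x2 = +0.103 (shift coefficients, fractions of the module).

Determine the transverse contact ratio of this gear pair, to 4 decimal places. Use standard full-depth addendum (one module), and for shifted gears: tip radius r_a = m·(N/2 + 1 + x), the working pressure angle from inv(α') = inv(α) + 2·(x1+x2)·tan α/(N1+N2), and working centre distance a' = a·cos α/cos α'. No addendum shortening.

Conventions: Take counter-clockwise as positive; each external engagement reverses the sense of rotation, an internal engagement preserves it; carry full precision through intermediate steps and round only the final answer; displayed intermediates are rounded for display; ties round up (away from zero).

1.4733

recognized (one external pair, fixed centres): single-mesh tooth geometry, m = 1.645, N1 = 18, N2 = 44
base radii: r_b1 = 13.661863, r_b2 = 33.395665
tip radii: r_a1 = 16.744455, r_a2 = 38.004435
inv(α') = inv(22.663°) + 2·(+0.179+0.103)·tan α/(18+44) = 0.02580489  ⇒  α' = 23.84136°
a' = a·cos α / cos α' = 50.9950·cos 22.663°/cos 23.84136° = 51.447653
action lengths: √(r_a1²−r_b1²) = 9.681439, √(r_a2²−r_b2²) = 18.140193
base pitch p_b = π·m·cos α = 4.768890
CR = (9.681439 + 18.140193 − 51.447653·sin 23.84136°)/4.768890 = 1.473341
contact ratio ≈ 1.4733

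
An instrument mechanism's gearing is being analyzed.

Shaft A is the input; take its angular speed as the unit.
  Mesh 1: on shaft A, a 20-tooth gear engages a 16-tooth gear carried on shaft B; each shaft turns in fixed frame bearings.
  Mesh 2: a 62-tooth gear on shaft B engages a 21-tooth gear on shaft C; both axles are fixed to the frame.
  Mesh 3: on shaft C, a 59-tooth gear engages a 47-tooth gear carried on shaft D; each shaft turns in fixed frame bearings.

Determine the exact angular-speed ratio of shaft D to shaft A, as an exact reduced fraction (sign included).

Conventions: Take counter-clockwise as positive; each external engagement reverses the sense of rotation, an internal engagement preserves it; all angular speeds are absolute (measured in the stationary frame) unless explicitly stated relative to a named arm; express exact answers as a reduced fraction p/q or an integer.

class = fixed-axis compound train [3 meshes; 3 ratios multiply, 3 sense flips]
mesh 1 [20T→16T]: running ratio 5/4, sense −
mesh 2 [62T→21T]: running ratio 155/42, sense +
mesh 3 [59T→47T]: running ratio 9145/1974, sense −
ω_out/ω_in = -9145/1974

-9145/1974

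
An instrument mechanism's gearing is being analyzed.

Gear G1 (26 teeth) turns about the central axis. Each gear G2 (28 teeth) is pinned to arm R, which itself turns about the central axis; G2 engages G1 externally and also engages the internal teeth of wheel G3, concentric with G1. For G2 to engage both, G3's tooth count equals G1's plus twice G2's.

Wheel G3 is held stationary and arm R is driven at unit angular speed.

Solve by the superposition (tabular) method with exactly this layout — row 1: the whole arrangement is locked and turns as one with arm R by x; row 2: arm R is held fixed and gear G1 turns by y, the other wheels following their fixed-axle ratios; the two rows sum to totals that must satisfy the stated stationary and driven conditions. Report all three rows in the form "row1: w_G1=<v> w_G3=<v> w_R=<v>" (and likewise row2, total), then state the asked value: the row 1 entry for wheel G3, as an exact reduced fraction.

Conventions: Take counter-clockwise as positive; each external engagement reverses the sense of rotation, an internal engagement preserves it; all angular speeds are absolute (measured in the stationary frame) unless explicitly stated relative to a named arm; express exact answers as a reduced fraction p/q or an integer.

topology: planetary set — G1 26T / G2 28T / G3 82T, arm = carrier (Willis)
row 1 (train locked, turned with arm): all members turn x
superposition row 2 [arm held]: sun y, ring −(26/82)·y, arm 0
boundary: total ω_ring = x − (26/82)·y = 0 and total ω_arm = x = 1  ⇒  y = 41/13, x = 1
row 2 ring = −(26/82)·41/13 = -1
totals (row 1 + row 2): sun 1 + 41/13 = 54/13, ring 1 + (-1) = 0, arm 1 + 0 = 1
asked cell (row1, ring) = 1

row1: w_G1=1 w_G3=1 w_R=1
row2: w_G1=41/13 w_G3=-1 w_R=0
total: w_G1=54/13 w_G3=0 w_R=1
asked value: 1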